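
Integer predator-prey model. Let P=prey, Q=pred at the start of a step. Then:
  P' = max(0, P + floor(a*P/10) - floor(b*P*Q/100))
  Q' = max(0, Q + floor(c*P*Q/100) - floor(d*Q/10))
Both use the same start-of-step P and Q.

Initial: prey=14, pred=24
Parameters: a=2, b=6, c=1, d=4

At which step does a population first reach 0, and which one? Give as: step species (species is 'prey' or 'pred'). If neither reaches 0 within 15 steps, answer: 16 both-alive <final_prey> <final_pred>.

Step 1: prey: 14+2-20=0; pred: 24+3-9=18
First extinction: prey at step 1

Answer: 1 prey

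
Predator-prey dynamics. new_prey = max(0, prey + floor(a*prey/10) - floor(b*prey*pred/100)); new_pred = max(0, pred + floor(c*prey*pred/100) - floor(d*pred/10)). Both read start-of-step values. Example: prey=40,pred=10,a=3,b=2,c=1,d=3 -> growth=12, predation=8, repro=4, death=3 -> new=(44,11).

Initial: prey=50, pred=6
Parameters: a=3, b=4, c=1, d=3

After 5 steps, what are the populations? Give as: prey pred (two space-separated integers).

Step 1: prey: 50+15-12=53; pred: 6+3-1=8
Step 2: prey: 53+15-16=52; pred: 8+4-2=10
Step 3: prey: 52+15-20=47; pred: 10+5-3=12
Step 4: prey: 47+14-22=39; pred: 12+5-3=14
Step 5: prey: 39+11-21=29; pred: 14+5-4=15

Answer: 29 15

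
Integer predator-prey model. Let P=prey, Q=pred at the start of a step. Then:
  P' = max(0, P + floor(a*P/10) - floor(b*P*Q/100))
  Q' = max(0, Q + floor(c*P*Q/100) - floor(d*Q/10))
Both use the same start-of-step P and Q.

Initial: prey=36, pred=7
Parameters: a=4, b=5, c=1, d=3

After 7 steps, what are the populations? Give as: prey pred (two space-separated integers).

Step 1: prey: 36+14-12=38; pred: 7+2-2=7
Step 2: prey: 38+15-13=40; pred: 7+2-2=7
Step 3: prey: 40+16-14=42; pred: 7+2-2=7
Step 4: prey: 42+16-14=44; pred: 7+2-2=7
Step 5: prey: 44+17-15=46; pred: 7+3-2=8
Step 6: prey: 46+18-18=46; pred: 8+3-2=9
Step 7: prey: 46+18-20=44; pred: 9+4-2=11

Answer: 44 11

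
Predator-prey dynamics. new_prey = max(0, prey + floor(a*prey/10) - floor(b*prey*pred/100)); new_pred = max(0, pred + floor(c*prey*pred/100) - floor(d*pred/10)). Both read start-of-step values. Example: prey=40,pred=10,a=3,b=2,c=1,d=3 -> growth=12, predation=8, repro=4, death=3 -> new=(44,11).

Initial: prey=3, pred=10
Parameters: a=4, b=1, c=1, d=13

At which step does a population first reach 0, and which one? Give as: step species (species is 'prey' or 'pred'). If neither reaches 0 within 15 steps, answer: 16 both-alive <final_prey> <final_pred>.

Answer: 1 pred

Derivation:
Step 1: prey: 3+1-0=4; pred: 10+0-13=0
First extinction: pred at step 1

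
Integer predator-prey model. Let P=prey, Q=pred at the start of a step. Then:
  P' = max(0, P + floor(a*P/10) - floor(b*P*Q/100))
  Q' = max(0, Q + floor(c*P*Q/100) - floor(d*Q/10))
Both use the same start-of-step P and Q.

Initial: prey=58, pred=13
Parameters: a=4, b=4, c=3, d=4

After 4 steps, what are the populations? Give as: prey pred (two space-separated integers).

Answer: 0 34

Derivation:
Step 1: prey: 58+23-30=51; pred: 13+22-5=30
Step 2: prey: 51+20-61=10; pred: 30+45-12=63
Step 3: prey: 10+4-25=0; pred: 63+18-25=56
Step 4: prey: 0+0-0=0; pred: 56+0-22=34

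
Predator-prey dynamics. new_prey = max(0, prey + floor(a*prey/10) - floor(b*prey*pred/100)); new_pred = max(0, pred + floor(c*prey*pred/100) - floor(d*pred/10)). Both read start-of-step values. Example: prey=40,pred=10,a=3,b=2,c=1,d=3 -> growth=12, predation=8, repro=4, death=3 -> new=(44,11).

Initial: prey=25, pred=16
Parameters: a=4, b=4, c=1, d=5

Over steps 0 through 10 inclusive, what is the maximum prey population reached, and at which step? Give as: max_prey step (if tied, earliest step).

Step 1: prey: 25+10-16=19; pred: 16+4-8=12
Step 2: prey: 19+7-9=17; pred: 12+2-6=8
Step 3: prey: 17+6-5=18; pred: 8+1-4=5
Step 4: prey: 18+7-3=22; pred: 5+0-2=3
Step 5: prey: 22+8-2=28; pred: 3+0-1=2
Step 6: prey: 28+11-2=37; pred: 2+0-1=1
Step 7: prey: 37+14-1=50; pred: 1+0-0=1
Step 8: prey: 50+20-2=68; pred: 1+0-0=1
Step 9: prey: 68+27-2=93; pred: 1+0-0=1
Step 10: prey: 93+37-3=127; pred: 1+0-0=1
Max prey = 127 at step 10

Answer: 127 10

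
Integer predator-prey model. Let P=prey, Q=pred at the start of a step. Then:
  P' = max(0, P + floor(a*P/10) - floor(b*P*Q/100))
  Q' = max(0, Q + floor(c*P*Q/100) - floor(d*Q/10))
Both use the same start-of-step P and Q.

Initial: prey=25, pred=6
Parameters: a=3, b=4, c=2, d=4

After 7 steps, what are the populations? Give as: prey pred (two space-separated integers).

Answer: 16 9

Derivation:
Step 1: prey: 25+7-6=26; pred: 6+3-2=7
Step 2: prey: 26+7-7=26; pred: 7+3-2=8
Step 3: prey: 26+7-8=25; pred: 8+4-3=9
Step 4: prey: 25+7-9=23; pred: 9+4-3=10
Step 5: prey: 23+6-9=20; pred: 10+4-4=10
Step 6: prey: 20+6-8=18; pred: 10+4-4=10
Step 7: prey: 18+5-7=16; pred: 10+3-4=9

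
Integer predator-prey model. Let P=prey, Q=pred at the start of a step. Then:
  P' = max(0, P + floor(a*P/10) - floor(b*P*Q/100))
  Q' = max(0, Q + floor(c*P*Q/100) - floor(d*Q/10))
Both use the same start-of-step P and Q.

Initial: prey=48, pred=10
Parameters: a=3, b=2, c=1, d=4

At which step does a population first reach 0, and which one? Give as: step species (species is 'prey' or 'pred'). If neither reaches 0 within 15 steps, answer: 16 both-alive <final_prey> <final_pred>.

Answer: 16 both-alive 18 6

Derivation:
Step 1: prey: 48+14-9=53; pred: 10+4-4=10
Step 2: prey: 53+15-10=58; pred: 10+5-4=11
Step 3: prey: 58+17-12=63; pred: 11+6-4=13
Step 4: prey: 63+18-16=65; pred: 13+8-5=16
Step 5: prey: 65+19-20=64; pred: 16+10-6=20
Step 6: prey: 64+19-25=58; pred: 20+12-8=24
Step 7: prey: 58+17-27=48; pred: 24+13-9=28
Step 8: prey: 48+14-26=36; pred: 28+13-11=30
Step 9: prey: 36+10-21=25; pred: 30+10-12=28
Step 10: prey: 25+7-14=18; pred: 28+7-11=24
Step 11: prey: 18+5-8=15; pred: 24+4-9=19
Step 12: prey: 15+4-5=14; pred: 19+2-7=14
Step 13: prey: 14+4-3=15; pred: 14+1-5=10
Step 14: prey: 15+4-3=16; pred: 10+1-4=7
Step 15: prey: 16+4-2=18; pred: 7+1-2=6
No extinction within 15 steps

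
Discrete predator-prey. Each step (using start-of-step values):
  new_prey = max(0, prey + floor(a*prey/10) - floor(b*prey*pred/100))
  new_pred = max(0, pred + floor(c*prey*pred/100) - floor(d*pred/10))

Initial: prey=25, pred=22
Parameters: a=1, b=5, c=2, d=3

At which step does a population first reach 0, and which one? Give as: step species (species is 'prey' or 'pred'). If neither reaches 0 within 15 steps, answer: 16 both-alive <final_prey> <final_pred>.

Answer: 1 prey

Derivation:
Step 1: prey: 25+2-27=0; pred: 22+11-6=27
First extinction: prey at step 1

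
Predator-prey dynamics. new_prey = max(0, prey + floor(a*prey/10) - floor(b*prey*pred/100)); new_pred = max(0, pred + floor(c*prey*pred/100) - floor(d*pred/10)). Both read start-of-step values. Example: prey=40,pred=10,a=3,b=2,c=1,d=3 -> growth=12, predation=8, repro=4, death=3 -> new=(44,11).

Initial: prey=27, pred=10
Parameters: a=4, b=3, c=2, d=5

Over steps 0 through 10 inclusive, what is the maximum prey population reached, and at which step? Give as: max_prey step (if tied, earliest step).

Step 1: prey: 27+10-8=29; pred: 10+5-5=10
Step 2: prey: 29+11-8=32; pred: 10+5-5=10
Step 3: prey: 32+12-9=35; pred: 10+6-5=11
Step 4: prey: 35+14-11=38; pred: 11+7-5=13
Step 5: prey: 38+15-14=39; pred: 13+9-6=16
Step 6: prey: 39+15-18=36; pred: 16+12-8=20
Step 7: prey: 36+14-21=29; pred: 20+14-10=24
Step 8: prey: 29+11-20=20; pred: 24+13-12=25
Step 9: prey: 20+8-15=13; pred: 25+10-12=23
Step 10: prey: 13+5-8=10; pred: 23+5-11=17
Max prey = 39 at step 5

Answer: 39 5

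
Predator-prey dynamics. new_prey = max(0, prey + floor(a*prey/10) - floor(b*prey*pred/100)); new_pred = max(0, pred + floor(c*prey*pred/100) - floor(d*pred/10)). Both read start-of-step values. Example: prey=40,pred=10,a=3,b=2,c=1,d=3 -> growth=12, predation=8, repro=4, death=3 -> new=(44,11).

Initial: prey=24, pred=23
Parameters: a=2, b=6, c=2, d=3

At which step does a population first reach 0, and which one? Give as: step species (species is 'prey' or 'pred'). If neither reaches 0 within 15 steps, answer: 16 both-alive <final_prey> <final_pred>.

Step 1: prey: 24+4-33=0; pred: 23+11-6=28
First extinction: prey at step 1

Answer: 1 prey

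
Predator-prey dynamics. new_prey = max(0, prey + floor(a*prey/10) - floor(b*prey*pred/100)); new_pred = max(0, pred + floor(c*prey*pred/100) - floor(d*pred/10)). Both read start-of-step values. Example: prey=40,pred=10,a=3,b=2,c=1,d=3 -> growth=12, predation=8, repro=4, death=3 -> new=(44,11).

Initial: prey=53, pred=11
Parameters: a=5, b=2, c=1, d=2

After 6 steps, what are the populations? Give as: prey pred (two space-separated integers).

Step 1: prey: 53+26-11=68; pred: 11+5-2=14
Step 2: prey: 68+34-19=83; pred: 14+9-2=21
Step 3: prey: 83+41-34=90; pred: 21+17-4=34
Step 4: prey: 90+45-61=74; pred: 34+30-6=58
Step 5: prey: 74+37-85=26; pred: 58+42-11=89
Step 6: prey: 26+13-46=0; pred: 89+23-17=95

Answer: 0 95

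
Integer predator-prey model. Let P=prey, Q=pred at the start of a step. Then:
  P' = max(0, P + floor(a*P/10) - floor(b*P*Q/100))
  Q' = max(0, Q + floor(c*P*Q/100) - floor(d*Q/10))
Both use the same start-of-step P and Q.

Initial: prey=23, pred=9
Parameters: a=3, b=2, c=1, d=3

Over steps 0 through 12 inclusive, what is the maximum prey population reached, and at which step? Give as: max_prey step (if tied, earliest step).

Step 1: prey: 23+6-4=25; pred: 9+2-2=9
Step 2: prey: 25+7-4=28; pred: 9+2-2=9
Step 3: prey: 28+8-5=31; pred: 9+2-2=9
Step 4: prey: 31+9-5=35; pred: 9+2-2=9
Step 5: prey: 35+10-6=39; pred: 9+3-2=10
Step 6: prey: 39+11-7=43; pred: 10+3-3=10
Step 7: prey: 43+12-8=47; pred: 10+4-3=11
Step 8: prey: 47+14-10=51; pred: 11+5-3=13
Step 9: prey: 51+15-13=53; pred: 13+6-3=16
Step 10: prey: 53+15-16=52; pred: 16+8-4=20
Step 11: prey: 52+15-20=47; pred: 20+10-6=24
Step 12: prey: 47+14-22=39; pred: 24+11-7=28
Max prey = 53 at step 9

Answer: 53 9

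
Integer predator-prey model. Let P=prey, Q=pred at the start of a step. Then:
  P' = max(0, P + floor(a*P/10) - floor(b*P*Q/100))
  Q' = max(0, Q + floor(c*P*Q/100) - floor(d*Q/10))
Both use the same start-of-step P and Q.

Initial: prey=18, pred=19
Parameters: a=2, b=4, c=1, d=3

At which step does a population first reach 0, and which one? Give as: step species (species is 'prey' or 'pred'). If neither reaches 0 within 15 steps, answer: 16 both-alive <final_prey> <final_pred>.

Answer: 16 both-alive 2 3

Derivation:
Step 1: prey: 18+3-13=8; pred: 19+3-5=17
Step 2: prey: 8+1-5=4; pred: 17+1-5=13
Step 3: prey: 4+0-2=2; pred: 13+0-3=10
Step 4: prey: 2+0-0=2; pred: 10+0-3=7
Step 5: prey: 2+0-0=2; pred: 7+0-2=5
Step 6: prey: 2+0-0=2; pred: 5+0-1=4
Step 7: prey: 2+0-0=2; pred: 4+0-1=3
Step 8: prey: 2+0-0=2; pred: 3+0-0=3
Steps 9-15: state stable at prey=2, pred=3 (no change)
No extinction within 15 steps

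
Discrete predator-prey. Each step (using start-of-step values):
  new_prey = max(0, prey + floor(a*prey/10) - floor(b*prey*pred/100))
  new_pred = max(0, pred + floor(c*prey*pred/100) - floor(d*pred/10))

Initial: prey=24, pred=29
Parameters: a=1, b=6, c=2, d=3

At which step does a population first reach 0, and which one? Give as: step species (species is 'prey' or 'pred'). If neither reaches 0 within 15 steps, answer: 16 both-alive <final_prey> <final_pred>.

Step 1: prey: 24+2-41=0; pred: 29+13-8=34
First extinction: prey at step 1

Answer: 1 prey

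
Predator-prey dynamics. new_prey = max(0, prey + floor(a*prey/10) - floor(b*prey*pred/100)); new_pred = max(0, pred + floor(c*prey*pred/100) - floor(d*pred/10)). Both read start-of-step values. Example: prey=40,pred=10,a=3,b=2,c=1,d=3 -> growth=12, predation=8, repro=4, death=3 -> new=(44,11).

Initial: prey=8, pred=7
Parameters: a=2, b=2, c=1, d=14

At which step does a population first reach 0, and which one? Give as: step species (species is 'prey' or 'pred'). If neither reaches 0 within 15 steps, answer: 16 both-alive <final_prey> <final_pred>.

Answer: 1 pred

Derivation:
Step 1: prey: 8+1-1=8; pred: 7+0-9=0
First extinction: pred at step 1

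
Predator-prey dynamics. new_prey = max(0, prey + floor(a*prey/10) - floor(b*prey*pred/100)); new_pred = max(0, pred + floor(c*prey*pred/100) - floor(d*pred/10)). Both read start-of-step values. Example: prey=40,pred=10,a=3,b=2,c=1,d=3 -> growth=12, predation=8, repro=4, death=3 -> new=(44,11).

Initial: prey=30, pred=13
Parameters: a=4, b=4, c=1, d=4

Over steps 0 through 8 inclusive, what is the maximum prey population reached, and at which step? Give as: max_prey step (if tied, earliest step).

Answer: 45 8

Derivation:
Step 1: prey: 30+12-15=27; pred: 13+3-5=11
Step 2: prey: 27+10-11=26; pred: 11+2-4=9
Step 3: prey: 26+10-9=27; pred: 9+2-3=8
Step 4: prey: 27+10-8=29; pred: 8+2-3=7
Step 5: prey: 29+11-8=32; pred: 7+2-2=7
Step 6: prey: 32+12-8=36; pred: 7+2-2=7
Step 7: prey: 36+14-10=40; pred: 7+2-2=7
Step 8: prey: 40+16-11=45; pred: 7+2-2=7
Max prey = 45 at step 8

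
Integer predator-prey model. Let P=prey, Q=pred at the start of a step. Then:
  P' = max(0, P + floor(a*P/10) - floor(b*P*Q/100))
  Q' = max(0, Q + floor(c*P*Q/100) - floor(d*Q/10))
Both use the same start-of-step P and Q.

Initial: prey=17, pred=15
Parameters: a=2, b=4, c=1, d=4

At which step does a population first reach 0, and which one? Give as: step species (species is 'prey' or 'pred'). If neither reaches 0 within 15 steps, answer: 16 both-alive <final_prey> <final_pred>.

Step 1: prey: 17+3-10=10; pred: 15+2-6=11
Step 2: prey: 10+2-4=8; pred: 11+1-4=8
Step 3: prey: 8+1-2=7; pred: 8+0-3=5
Step 4: prey: 7+1-1=7; pred: 5+0-2=3
Step 5: prey: 7+1-0=8; pred: 3+0-1=2
Step 6: prey: 8+1-0=9; pred: 2+0-0=2
Step 7: prey: 9+1-0=10; pred: 2+0-0=2
Step 8: prey: 10+2-0=12; pred: 2+0-0=2
Step 9: prey: 12+2-0=14; pred: 2+0-0=2
Step 10: prey: 14+2-1=15; pred: 2+0-0=2
Step 11: prey: 15+3-1=17; pred: 2+0-0=2
Step 12: prey: 17+3-1=19; pred: 2+0-0=2
Step 13: prey: 19+3-1=21; pred: 2+0-0=2
Step 14: prey: 21+4-1=24; pred: 2+0-0=2
Step 15: prey: 24+4-1=27; pred: 2+0-0=2
No extinction within 15 steps

Answer: 16 both-alive 27 2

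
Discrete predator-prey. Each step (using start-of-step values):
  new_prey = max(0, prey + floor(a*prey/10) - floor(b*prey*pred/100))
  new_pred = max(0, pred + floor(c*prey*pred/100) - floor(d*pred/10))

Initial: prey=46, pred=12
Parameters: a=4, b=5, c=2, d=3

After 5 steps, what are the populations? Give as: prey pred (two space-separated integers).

Step 1: prey: 46+18-27=37; pred: 12+11-3=20
Step 2: prey: 37+14-37=14; pred: 20+14-6=28
Step 3: prey: 14+5-19=0; pred: 28+7-8=27
Step 4: prey: 0+0-0=0; pred: 27+0-8=19
Step 5: prey: 0+0-0=0; pred: 19+0-5=14

Answer: 0 14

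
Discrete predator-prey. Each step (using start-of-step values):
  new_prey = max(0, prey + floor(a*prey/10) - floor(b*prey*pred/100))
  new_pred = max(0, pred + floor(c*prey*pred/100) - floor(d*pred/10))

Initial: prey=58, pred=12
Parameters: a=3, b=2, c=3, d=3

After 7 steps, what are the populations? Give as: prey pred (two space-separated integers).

Step 1: prey: 58+17-13=62; pred: 12+20-3=29
Step 2: prey: 62+18-35=45; pred: 29+53-8=74
Step 3: prey: 45+13-66=0; pred: 74+99-22=151
Step 4: prey: 0+0-0=0; pred: 151+0-45=106
Step 5: prey: 0+0-0=0; pred: 106+0-31=75
Step 6: prey: 0+0-0=0; pred: 75+0-22=53
Step 7: prey: 0+0-0=0; pred: 53+0-15=38

Answer: 0 38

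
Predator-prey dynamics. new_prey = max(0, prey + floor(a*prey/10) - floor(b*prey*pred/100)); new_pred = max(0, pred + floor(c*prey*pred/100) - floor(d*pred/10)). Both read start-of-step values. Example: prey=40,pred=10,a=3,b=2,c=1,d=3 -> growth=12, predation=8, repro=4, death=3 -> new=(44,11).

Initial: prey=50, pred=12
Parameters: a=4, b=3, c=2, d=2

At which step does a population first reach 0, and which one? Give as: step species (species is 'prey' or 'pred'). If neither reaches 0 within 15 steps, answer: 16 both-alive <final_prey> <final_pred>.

Step 1: prey: 50+20-18=52; pred: 12+12-2=22
Step 2: prey: 52+20-34=38; pred: 22+22-4=40
Step 3: prey: 38+15-45=8; pred: 40+30-8=62
Step 4: prey: 8+3-14=0; pred: 62+9-12=59
First extinction: prey at step 4

Answer: 4 prey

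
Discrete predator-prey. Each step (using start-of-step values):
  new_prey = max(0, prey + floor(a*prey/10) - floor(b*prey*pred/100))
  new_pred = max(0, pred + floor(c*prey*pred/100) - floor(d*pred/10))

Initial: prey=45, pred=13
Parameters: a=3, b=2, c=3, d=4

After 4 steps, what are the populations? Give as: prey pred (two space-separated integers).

Answer: 0 81

Derivation:
Step 1: prey: 45+13-11=47; pred: 13+17-5=25
Step 2: prey: 47+14-23=38; pred: 25+35-10=50
Step 3: prey: 38+11-38=11; pred: 50+57-20=87
Step 4: prey: 11+3-19=0; pred: 87+28-34=81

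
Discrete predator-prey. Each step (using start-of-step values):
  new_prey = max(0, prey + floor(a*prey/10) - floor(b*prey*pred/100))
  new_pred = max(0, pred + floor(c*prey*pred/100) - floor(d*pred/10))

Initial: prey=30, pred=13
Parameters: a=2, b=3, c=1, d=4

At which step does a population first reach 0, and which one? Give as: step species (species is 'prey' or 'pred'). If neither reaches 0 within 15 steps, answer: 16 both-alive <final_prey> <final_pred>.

Step 1: prey: 30+6-11=25; pred: 13+3-5=11
Step 2: prey: 25+5-8=22; pred: 11+2-4=9
Step 3: prey: 22+4-5=21; pred: 9+1-3=7
Step 4: prey: 21+4-4=21; pred: 7+1-2=6
Step 5: prey: 21+4-3=22; pred: 6+1-2=5
Step 6: prey: 22+4-3=23; pred: 5+1-2=4
Step 7: prey: 23+4-2=25; pred: 4+0-1=3
Step 8: prey: 25+5-2=28; pred: 3+0-1=2
Step 9: prey: 28+5-1=32; pred: 2+0-0=2
Step 10: prey: 32+6-1=37; pred: 2+0-0=2
Step 11: prey: 37+7-2=42; pred: 2+0-0=2
Step 12: prey: 42+8-2=48; pred: 2+0-0=2
Step 13: prey: 48+9-2=55; pred: 2+0-0=2
Step 14: prey: 55+11-3=63; pred: 2+1-0=3
Step 15: prey: 63+12-5=70; pred: 3+1-1=3
No extinction within 15 steps

Answer: 16 both-alive 70 3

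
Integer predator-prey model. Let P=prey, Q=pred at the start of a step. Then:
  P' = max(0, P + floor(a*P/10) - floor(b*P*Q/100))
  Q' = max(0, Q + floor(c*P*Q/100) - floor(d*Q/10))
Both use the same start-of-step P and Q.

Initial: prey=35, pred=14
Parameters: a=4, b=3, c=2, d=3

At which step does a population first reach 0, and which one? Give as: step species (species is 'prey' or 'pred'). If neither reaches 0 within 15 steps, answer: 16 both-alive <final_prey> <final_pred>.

Answer: 16 both-alive 1 3

Derivation:
Step 1: prey: 35+14-14=35; pred: 14+9-4=19
Step 2: prey: 35+14-19=30; pred: 19+13-5=27
Step 3: prey: 30+12-24=18; pred: 27+16-8=35
Step 4: prey: 18+7-18=7; pred: 35+12-10=37
Step 5: prey: 7+2-7=2; pred: 37+5-11=31
Step 6: prey: 2+0-1=1; pred: 31+1-9=23
Step 7: prey: 1+0-0=1; pred: 23+0-6=17
Step 8: prey: 1+0-0=1; pred: 17+0-5=12
Step 9: prey: 1+0-0=1; pred: 12+0-3=9
Step 10: prey: 1+0-0=1; pred: 9+0-2=7
Step 11: prey: 1+0-0=1; pred: 7+0-2=5
Step 12: prey: 1+0-0=1; pred: 5+0-1=4
Step 13: prey: 1+0-0=1; pred: 4+0-1=3
Step 14: prey: 1+0-0=1; pred: 3+0-0=3
Steps 15-15: state stable at prey=1, pred=3 (no change)
No extinction within 15 steps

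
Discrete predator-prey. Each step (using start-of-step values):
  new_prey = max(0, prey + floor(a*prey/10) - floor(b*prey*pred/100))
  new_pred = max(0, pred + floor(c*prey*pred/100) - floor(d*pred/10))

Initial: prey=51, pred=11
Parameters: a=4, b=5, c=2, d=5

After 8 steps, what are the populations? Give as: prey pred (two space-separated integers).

Answer: 1 1

Derivation:
Step 1: prey: 51+20-28=43; pred: 11+11-5=17
Step 2: prey: 43+17-36=24; pred: 17+14-8=23
Step 3: prey: 24+9-27=6; pred: 23+11-11=23
Step 4: prey: 6+2-6=2; pred: 23+2-11=14
Step 5: prey: 2+0-1=1; pred: 14+0-7=7
Step 6: prey: 1+0-0=1; pred: 7+0-3=4
Step 7: prey: 1+0-0=1; pred: 4+0-2=2
Step 8: prey: 1+0-0=1; pred: 2+0-1=1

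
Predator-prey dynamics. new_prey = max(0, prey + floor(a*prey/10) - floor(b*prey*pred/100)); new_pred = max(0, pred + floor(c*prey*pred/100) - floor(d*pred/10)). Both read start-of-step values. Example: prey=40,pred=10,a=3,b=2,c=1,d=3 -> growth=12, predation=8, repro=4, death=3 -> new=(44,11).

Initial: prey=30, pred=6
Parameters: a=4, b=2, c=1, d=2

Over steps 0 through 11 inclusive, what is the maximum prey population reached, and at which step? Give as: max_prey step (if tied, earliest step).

Answer: 87 5

Derivation:
Step 1: prey: 30+12-3=39; pred: 6+1-1=6
Step 2: prey: 39+15-4=50; pred: 6+2-1=7
Step 3: prey: 50+20-7=63; pred: 7+3-1=9
Step 4: prey: 63+25-11=77; pred: 9+5-1=13
Step 5: prey: 77+30-20=87; pred: 13+10-2=21
Step 6: prey: 87+34-36=85; pred: 21+18-4=35
Step 7: prey: 85+34-59=60; pred: 35+29-7=57
Step 8: prey: 60+24-68=16; pred: 57+34-11=80
Step 9: prey: 16+6-25=0; pred: 80+12-16=76
Step 10: prey: 0+0-0=0; pred: 76+0-15=61
Step 11: prey: 0+0-0=0; pred: 61+0-12=49
Max prey = 87 at step 5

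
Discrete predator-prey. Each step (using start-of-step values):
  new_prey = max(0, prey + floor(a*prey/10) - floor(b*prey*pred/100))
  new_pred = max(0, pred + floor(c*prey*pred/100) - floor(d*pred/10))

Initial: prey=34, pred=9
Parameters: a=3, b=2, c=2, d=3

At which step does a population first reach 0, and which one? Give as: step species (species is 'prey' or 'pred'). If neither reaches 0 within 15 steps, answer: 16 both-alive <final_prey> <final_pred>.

Step 1: prey: 34+10-6=38; pred: 9+6-2=13
Step 2: prey: 38+11-9=40; pred: 13+9-3=19
Step 3: prey: 40+12-15=37; pred: 19+15-5=29
Step 4: prey: 37+11-21=27; pred: 29+21-8=42
Step 5: prey: 27+8-22=13; pred: 42+22-12=52
Step 6: prey: 13+3-13=3; pred: 52+13-15=50
Step 7: prey: 3+0-3=0; pred: 50+3-15=38
First extinction: prey at step 7

Answer: 7 prey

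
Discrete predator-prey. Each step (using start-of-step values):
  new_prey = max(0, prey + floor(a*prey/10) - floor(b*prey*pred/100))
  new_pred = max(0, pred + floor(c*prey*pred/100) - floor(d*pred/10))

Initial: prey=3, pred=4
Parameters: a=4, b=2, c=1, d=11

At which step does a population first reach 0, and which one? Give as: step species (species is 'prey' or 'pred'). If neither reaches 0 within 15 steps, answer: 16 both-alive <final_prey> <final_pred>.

Step 1: prey: 3+1-0=4; pred: 4+0-4=0
First extinction: pred at step 1

Answer: 1 pred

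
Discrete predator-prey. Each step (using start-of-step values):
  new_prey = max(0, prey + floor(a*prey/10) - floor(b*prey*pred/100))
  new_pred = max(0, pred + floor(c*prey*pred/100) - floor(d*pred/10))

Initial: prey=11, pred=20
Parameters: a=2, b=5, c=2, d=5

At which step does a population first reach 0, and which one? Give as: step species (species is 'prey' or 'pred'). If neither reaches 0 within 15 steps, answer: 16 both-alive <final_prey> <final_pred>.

Answer: 16 both-alive 1 1

Derivation:
Step 1: prey: 11+2-11=2; pred: 20+4-10=14
Step 2: prey: 2+0-1=1; pred: 14+0-7=7
Step 3: prey: 1+0-0=1; pred: 7+0-3=4
Step 4: prey: 1+0-0=1; pred: 4+0-2=2
Step 5: prey: 1+0-0=1; pred: 2+0-1=1
Step 6: prey: 1+0-0=1; pred: 1+0-0=1
Steps 7-15: state stable at prey=1, pred=1 (no change)
No extinction within 15 steps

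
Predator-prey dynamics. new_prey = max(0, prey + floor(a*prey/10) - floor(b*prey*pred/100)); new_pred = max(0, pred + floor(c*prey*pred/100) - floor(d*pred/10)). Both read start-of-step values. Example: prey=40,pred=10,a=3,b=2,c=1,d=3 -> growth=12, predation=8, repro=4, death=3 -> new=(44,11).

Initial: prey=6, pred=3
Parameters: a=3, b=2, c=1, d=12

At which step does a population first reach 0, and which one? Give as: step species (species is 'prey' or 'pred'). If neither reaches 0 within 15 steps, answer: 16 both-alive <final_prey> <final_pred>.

Step 1: prey: 6+1-0=7; pred: 3+0-3=0
First extinction: pred at step 1

Answer: 1 pred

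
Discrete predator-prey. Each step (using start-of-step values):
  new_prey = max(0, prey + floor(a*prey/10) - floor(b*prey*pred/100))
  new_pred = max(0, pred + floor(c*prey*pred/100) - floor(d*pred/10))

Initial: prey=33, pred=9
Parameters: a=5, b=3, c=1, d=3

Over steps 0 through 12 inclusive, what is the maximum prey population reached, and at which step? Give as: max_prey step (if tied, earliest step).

Answer: 70 5

Derivation:
Step 1: prey: 33+16-8=41; pred: 9+2-2=9
Step 2: prey: 41+20-11=50; pred: 9+3-2=10
Step 3: prey: 50+25-15=60; pred: 10+5-3=12
Step 4: prey: 60+30-21=69; pred: 12+7-3=16
Step 5: prey: 69+34-33=70; pred: 16+11-4=23
Step 6: prey: 70+35-48=57; pred: 23+16-6=33
Step 7: prey: 57+28-56=29; pred: 33+18-9=42
Step 8: prey: 29+14-36=7; pred: 42+12-12=42
Step 9: prey: 7+3-8=2; pred: 42+2-12=32
Step 10: prey: 2+1-1=2; pred: 32+0-9=23
Step 11: prey: 2+1-1=2; pred: 23+0-6=17
Step 12: prey: 2+1-1=2; pred: 17+0-5=12
Max prey = 70 at step 5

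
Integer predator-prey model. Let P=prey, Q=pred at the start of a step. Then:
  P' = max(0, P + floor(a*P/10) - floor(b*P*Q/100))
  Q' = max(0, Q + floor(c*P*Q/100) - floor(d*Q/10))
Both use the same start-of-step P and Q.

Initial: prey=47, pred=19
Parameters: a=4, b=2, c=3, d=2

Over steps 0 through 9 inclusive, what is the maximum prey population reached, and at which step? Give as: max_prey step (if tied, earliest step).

Step 1: prey: 47+18-17=48; pred: 19+26-3=42
Step 2: prey: 48+19-40=27; pred: 42+60-8=94
Step 3: prey: 27+10-50=0; pred: 94+76-18=152
Step 4: prey: 0+0-0=0; pred: 152+0-30=122
Step 5: prey: 0+0-0=0; pred: 122+0-24=98
Step 6: prey: 0+0-0=0; pred: 98+0-19=79
Step 7: prey: 0+0-0=0; pred: 79+0-15=64
Step 8: prey: 0+0-0=0; pred: 64+0-12=52
Step 9: prey: 0+0-0=0; pred: 52+0-10=42
Max prey = 48 at step 1

Answer: 48 1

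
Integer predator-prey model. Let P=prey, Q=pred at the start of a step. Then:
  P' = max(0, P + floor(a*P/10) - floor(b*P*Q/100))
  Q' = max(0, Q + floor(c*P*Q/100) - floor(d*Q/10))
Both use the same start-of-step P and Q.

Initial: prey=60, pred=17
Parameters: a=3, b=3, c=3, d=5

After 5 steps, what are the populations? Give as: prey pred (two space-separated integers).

Step 1: prey: 60+18-30=48; pred: 17+30-8=39
Step 2: prey: 48+14-56=6; pred: 39+56-19=76
Step 3: prey: 6+1-13=0; pred: 76+13-38=51
Step 4: prey: 0+0-0=0; pred: 51+0-25=26
Step 5: prey: 0+0-0=0; pred: 26+0-13=13

Answer: 0 13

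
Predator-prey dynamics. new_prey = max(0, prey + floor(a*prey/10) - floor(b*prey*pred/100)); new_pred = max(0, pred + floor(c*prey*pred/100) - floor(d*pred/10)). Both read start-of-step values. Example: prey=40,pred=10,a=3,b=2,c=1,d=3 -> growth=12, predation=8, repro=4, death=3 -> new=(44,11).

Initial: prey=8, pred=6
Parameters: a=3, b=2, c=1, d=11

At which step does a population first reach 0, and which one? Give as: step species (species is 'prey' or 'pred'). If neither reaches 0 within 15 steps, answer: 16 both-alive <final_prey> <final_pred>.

Step 1: prey: 8+2-0=10; pred: 6+0-6=0
First extinction: pred at step 1

Answer: 1 pred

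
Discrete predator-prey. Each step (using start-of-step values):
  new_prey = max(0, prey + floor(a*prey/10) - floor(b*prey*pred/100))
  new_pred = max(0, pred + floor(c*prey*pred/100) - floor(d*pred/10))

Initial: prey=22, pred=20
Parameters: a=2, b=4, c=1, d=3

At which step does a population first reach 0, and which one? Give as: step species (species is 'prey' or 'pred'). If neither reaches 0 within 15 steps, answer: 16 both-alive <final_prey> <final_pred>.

Answer: 16 both-alive 2 3

Derivation:
Step 1: prey: 22+4-17=9; pred: 20+4-6=18
Step 2: prey: 9+1-6=4; pred: 18+1-5=14
Step 3: prey: 4+0-2=2; pred: 14+0-4=10
Step 4: prey: 2+0-0=2; pred: 10+0-3=7
Step 5: prey: 2+0-0=2; pred: 7+0-2=5
Step 6: prey: 2+0-0=2; pred: 5+0-1=4
Step 7: prey: 2+0-0=2; pred: 4+0-1=3
Step 8: prey: 2+0-0=2; pred: 3+0-0=3
Steps 9-15: state stable at prey=2, pred=3 (no change)
No extinction within 15 steps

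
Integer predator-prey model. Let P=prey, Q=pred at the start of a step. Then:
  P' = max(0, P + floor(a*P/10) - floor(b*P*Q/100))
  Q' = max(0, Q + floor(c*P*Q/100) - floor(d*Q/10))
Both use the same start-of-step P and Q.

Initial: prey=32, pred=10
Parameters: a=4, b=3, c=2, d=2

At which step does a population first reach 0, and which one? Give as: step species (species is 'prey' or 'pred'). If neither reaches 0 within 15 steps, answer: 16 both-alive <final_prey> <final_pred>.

Step 1: prey: 32+12-9=35; pred: 10+6-2=14
Step 2: prey: 35+14-14=35; pred: 14+9-2=21
Step 3: prey: 35+14-22=27; pred: 21+14-4=31
Step 4: prey: 27+10-25=12; pred: 31+16-6=41
Step 5: prey: 12+4-14=2; pred: 41+9-8=42
Step 6: prey: 2+0-2=0; pred: 42+1-8=35
First extinction: prey at step 6

Answer: 6 prey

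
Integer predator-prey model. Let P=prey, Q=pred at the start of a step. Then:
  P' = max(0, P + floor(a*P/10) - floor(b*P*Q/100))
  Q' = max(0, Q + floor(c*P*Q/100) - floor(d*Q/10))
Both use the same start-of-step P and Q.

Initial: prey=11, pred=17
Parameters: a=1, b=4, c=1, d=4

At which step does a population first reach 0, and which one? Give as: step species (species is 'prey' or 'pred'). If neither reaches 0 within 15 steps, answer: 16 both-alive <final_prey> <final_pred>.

Step 1: prey: 11+1-7=5; pred: 17+1-6=12
Step 2: prey: 5+0-2=3; pred: 12+0-4=8
Step 3: prey: 3+0-0=3; pred: 8+0-3=5
Step 4: prey: 3+0-0=3; pred: 5+0-2=3
Step 5: prey: 3+0-0=3; pred: 3+0-1=2
Step 6: prey: 3+0-0=3; pred: 2+0-0=2
Steps 7-15: state stable at prey=3, pred=2 (no change)
No extinction within 15 steps

Answer: 16 both-alive 3 2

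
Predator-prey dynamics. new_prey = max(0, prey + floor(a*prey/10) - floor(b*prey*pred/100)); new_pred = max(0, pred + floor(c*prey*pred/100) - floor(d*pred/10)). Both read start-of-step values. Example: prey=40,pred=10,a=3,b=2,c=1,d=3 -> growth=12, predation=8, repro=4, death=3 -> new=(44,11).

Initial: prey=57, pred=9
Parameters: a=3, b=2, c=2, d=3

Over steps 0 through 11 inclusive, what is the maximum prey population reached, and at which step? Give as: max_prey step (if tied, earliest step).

Answer: 64 1

Derivation:
Step 1: prey: 57+17-10=64; pred: 9+10-2=17
Step 2: prey: 64+19-21=62; pred: 17+21-5=33
Step 3: prey: 62+18-40=40; pred: 33+40-9=64
Step 4: prey: 40+12-51=1; pred: 64+51-19=96
Step 5: prey: 1+0-1=0; pred: 96+1-28=69
Step 6: prey: 0+0-0=0; pred: 69+0-20=49
Step 7: prey: 0+0-0=0; pred: 49+0-14=35
Step 8: prey: 0+0-0=0; pred: 35+0-10=25
Step 9: prey: 0+0-0=0; pred: 25+0-7=18
Step 10: prey: 0+0-0=0; pred: 18+0-5=13
Step 11: prey: 0+0-0=0; pred: 13+0-3=10
Max prey = 64 at step 1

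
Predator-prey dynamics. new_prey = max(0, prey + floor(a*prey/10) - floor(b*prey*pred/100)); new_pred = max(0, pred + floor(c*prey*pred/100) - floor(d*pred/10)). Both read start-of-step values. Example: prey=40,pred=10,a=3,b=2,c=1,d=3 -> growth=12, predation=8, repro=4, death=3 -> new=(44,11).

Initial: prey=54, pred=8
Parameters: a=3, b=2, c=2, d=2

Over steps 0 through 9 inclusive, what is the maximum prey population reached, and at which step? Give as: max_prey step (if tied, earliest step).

Step 1: prey: 54+16-8=62; pred: 8+8-1=15
Step 2: prey: 62+18-18=62; pred: 15+18-3=30
Step 3: prey: 62+18-37=43; pred: 30+37-6=61
Step 4: prey: 43+12-52=3; pred: 61+52-12=101
Step 5: prey: 3+0-6=0; pred: 101+6-20=87
Step 6: prey: 0+0-0=0; pred: 87+0-17=70
Step 7: prey: 0+0-0=0; pred: 70+0-14=56
Step 8: prey: 0+0-0=0; pred: 56+0-11=45
Step 9: prey: 0+0-0=0; pred: 45+0-9=36
Max prey = 62 at step 1

Answer: 62 1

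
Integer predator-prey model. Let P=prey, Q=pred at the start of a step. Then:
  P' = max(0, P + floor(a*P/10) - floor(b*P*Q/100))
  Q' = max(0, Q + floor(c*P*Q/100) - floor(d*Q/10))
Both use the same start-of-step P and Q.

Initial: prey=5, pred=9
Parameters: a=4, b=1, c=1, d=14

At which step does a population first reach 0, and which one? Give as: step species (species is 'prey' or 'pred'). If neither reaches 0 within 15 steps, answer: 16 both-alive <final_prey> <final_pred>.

Answer: 1 pred

Derivation:
Step 1: prey: 5+2-0=7; pred: 9+0-12=0
First extinction: pred at step 1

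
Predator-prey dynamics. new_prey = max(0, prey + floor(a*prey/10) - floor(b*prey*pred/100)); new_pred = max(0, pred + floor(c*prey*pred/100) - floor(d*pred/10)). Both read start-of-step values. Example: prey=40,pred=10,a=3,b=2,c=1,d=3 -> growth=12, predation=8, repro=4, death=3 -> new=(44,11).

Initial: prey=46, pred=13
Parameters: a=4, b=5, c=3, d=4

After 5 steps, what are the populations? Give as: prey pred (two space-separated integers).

Answer: 0 12

Derivation:
Step 1: prey: 46+18-29=35; pred: 13+17-5=25
Step 2: prey: 35+14-43=6; pred: 25+26-10=41
Step 3: prey: 6+2-12=0; pred: 41+7-16=32
Step 4: prey: 0+0-0=0; pred: 32+0-12=20
Step 5: prey: 0+0-0=0; pred: 20+0-8=12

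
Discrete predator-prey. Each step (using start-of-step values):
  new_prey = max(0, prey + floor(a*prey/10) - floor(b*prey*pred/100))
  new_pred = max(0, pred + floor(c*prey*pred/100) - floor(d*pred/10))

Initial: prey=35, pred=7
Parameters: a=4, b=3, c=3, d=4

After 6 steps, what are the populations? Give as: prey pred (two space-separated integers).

Answer: 0 28

Derivation:
Step 1: prey: 35+14-7=42; pred: 7+7-2=12
Step 2: prey: 42+16-15=43; pred: 12+15-4=23
Step 3: prey: 43+17-29=31; pred: 23+29-9=43
Step 4: prey: 31+12-39=4; pred: 43+39-17=65
Step 5: prey: 4+1-7=0; pred: 65+7-26=46
Step 6: prey: 0+0-0=0; pred: 46+0-18=28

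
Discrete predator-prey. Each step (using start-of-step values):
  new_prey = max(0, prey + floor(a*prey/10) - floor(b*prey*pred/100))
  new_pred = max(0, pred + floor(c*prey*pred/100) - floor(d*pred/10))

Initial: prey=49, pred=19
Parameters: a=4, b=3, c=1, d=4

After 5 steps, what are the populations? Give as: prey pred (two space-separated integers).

Answer: 19 13

Derivation:
Step 1: prey: 49+19-27=41; pred: 19+9-7=21
Step 2: prey: 41+16-25=32; pred: 21+8-8=21
Step 3: prey: 32+12-20=24; pred: 21+6-8=19
Step 4: prey: 24+9-13=20; pred: 19+4-7=16
Step 5: prey: 20+8-9=19; pred: 16+3-6=13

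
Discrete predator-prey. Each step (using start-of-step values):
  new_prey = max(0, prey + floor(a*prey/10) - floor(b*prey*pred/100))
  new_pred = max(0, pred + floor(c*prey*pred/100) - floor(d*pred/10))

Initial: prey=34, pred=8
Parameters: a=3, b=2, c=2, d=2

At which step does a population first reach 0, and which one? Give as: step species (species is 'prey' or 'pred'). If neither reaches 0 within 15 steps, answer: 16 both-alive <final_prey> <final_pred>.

Step 1: prey: 34+10-5=39; pred: 8+5-1=12
Step 2: prey: 39+11-9=41; pred: 12+9-2=19
Step 3: prey: 41+12-15=38; pred: 19+15-3=31
Step 4: prey: 38+11-23=26; pred: 31+23-6=48
Step 5: prey: 26+7-24=9; pred: 48+24-9=63
Step 6: prey: 9+2-11=0; pred: 63+11-12=62
First extinction: prey at step 6

Answer: 6 prey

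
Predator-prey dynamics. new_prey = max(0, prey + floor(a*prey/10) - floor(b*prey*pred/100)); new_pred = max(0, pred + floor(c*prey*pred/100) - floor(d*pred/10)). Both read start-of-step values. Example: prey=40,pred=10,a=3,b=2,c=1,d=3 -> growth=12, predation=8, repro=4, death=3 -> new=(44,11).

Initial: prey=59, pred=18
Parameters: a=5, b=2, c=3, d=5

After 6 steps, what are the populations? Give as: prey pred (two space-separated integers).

Step 1: prey: 59+29-21=67; pred: 18+31-9=40
Step 2: prey: 67+33-53=47; pred: 40+80-20=100
Step 3: prey: 47+23-94=0; pred: 100+141-50=191
Step 4: prey: 0+0-0=0; pred: 191+0-95=96
Step 5: prey: 0+0-0=0; pred: 96+0-48=48
Step 6: prey: 0+0-0=0; pred: 48+0-24=24

Answer: 0 24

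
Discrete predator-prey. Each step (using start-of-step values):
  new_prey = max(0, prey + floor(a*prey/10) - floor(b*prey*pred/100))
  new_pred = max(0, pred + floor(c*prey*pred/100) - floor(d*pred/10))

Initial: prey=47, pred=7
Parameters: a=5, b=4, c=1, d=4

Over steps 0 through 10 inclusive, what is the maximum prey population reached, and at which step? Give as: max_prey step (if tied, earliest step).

Step 1: prey: 47+23-13=57; pred: 7+3-2=8
Step 2: prey: 57+28-18=67; pred: 8+4-3=9
Step 3: prey: 67+33-24=76; pred: 9+6-3=12
Step 4: prey: 76+38-36=78; pred: 12+9-4=17
Step 5: prey: 78+39-53=64; pred: 17+13-6=24
Step 6: prey: 64+32-61=35; pred: 24+15-9=30
Step 7: prey: 35+17-42=10; pred: 30+10-12=28
Step 8: prey: 10+5-11=4; pred: 28+2-11=19
Step 9: prey: 4+2-3=3; pred: 19+0-7=12
Step 10: prey: 3+1-1=3; pred: 12+0-4=8
Max prey = 78 at step 4

Answer: 78 4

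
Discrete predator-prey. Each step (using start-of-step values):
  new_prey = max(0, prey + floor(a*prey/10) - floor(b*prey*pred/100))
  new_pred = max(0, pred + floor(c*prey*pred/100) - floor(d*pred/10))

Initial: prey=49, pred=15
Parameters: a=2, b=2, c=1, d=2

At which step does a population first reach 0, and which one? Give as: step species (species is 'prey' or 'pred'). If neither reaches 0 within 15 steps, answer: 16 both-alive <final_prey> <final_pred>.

Answer: 16 both-alive 3 6

Derivation:
Step 1: prey: 49+9-14=44; pred: 15+7-3=19
Step 2: prey: 44+8-16=36; pred: 19+8-3=24
Step 3: prey: 36+7-17=26; pred: 24+8-4=28
Step 4: prey: 26+5-14=17; pred: 28+7-5=30
Step 5: prey: 17+3-10=10; pred: 30+5-6=29
Step 6: prey: 10+2-5=7; pred: 29+2-5=26
Step 7: prey: 7+1-3=5; pred: 26+1-5=22
Step 8: prey: 5+1-2=4; pred: 22+1-4=19
Step 9: prey: 4+0-1=3; pred: 19+0-3=16
Step 10: prey: 3+0-0=3; pred: 16+0-3=13
Step 11: prey: 3+0-0=3; pred: 13+0-2=11
Step 12: prey: 3+0-0=3; pred: 11+0-2=9
Step 13: prey: 3+0-0=3; pred: 9+0-1=8
Step 14: prey: 3+0-0=3; pred: 8+0-1=7
Step 15: prey: 3+0-0=3; pred: 7+0-1=6
No extinction within 15 steps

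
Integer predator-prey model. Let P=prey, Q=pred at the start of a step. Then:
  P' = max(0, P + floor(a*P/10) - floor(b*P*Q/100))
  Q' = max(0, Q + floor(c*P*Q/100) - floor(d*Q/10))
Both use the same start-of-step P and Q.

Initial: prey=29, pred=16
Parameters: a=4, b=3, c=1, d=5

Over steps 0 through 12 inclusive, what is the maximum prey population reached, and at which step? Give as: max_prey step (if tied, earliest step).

Answer: 136 11

Derivation:
Step 1: prey: 29+11-13=27; pred: 16+4-8=12
Step 2: prey: 27+10-9=28; pred: 12+3-6=9
Step 3: prey: 28+11-7=32; pred: 9+2-4=7
Step 4: prey: 32+12-6=38; pred: 7+2-3=6
Step 5: prey: 38+15-6=47; pred: 6+2-3=5
Step 6: prey: 47+18-7=58; pred: 5+2-2=5
Step 7: prey: 58+23-8=73; pred: 5+2-2=5
Step 8: prey: 73+29-10=92; pred: 5+3-2=6
Step 9: prey: 92+36-16=112; pred: 6+5-3=8
Step 10: prey: 112+44-26=130; pred: 8+8-4=12
Step 11: prey: 130+52-46=136; pred: 12+15-6=21
Step 12: prey: 136+54-85=105; pred: 21+28-10=39
Max prey = 136 at step 11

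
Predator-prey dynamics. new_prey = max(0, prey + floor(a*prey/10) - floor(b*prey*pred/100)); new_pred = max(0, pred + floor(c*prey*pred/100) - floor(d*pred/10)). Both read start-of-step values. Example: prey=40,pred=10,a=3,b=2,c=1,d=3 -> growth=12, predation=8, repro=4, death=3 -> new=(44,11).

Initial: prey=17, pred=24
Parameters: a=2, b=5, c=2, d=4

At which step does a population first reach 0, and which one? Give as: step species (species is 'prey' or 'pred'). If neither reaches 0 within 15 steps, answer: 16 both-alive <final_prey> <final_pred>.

Answer: 1 prey

Derivation:
Step 1: prey: 17+3-20=0; pred: 24+8-9=23
First extinction: prey at step 1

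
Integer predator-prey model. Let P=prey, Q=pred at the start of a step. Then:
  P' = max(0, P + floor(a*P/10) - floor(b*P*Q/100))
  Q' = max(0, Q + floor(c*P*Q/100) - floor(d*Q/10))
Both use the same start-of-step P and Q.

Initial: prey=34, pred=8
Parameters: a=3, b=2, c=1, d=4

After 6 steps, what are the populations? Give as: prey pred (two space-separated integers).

Answer: 71 14

Derivation:
Step 1: prey: 34+10-5=39; pred: 8+2-3=7
Step 2: prey: 39+11-5=45; pred: 7+2-2=7
Step 3: prey: 45+13-6=52; pred: 7+3-2=8
Step 4: prey: 52+15-8=59; pred: 8+4-3=9
Step 5: prey: 59+17-10=66; pred: 9+5-3=11
Step 6: prey: 66+19-14=71; pred: 11+7-4=14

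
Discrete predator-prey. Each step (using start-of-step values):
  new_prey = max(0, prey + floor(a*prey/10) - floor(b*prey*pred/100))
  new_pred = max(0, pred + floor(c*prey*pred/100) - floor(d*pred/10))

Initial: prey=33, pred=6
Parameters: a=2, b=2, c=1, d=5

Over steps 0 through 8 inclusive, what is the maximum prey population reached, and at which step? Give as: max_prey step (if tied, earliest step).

Step 1: prey: 33+6-3=36; pred: 6+1-3=4
Step 2: prey: 36+7-2=41; pred: 4+1-2=3
Step 3: prey: 41+8-2=47; pred: 3+1-1=3
Step 4: prey: 47+9-2=54; pred: 3+1-1=3
Step 5: prey: 54+10-3=61; pred: 3+1-1=3
Step 6: prey: 61+12-3=70; pred: 3+1-1=3
Step 7: prey: 70+14-4=80; pred: 3+2-1=4
Step 8: prey: 80+16-6=90; pred: 4+3-2=5
Max prey = 90 at step 8

Answer: 90 8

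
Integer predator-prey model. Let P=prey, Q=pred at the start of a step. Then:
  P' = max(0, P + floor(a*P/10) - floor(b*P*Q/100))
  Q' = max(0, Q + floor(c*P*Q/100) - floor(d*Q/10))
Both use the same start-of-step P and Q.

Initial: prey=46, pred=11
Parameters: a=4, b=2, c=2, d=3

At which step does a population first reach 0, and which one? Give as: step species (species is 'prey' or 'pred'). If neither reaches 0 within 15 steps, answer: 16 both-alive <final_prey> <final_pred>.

Answer: 5 prey

Derivation:
Step 1: prey: 46+18-10=54; pred: 11+10-3=18
Step 2: prey: 54+21-19=56; pred: 18+19-5=32
Step 3: prey: 56+22-35=43; pred: 32+35-9=58
Step 4: prey: 43+17-49=11; pred: 58+49-17=90
Step 5: prey: 11+4-19=0; pred: 90+19-27=82
First extinction: prey at step 5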